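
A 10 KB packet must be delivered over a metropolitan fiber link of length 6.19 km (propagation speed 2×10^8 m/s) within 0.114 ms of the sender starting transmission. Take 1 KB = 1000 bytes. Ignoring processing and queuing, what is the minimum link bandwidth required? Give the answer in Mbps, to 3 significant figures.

963 Mbps

L = 80000 bits.
Propagation delay = 6190 / 200000000 = 0.03095 ms.
Transmission budget = 0.114 − 0.03095 = 0.08305 ms.
R ≥ L / t_tx = 80000 bits / 8.305e-05 s = 963 Mbps.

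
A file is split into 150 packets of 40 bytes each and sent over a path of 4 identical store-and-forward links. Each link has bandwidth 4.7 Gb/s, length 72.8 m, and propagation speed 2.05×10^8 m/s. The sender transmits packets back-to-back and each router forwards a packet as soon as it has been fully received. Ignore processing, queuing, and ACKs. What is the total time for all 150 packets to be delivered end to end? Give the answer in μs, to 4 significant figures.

Per-hop transmission t_tx = L/R = 320/4700000000 = 0.0680851 μs.
Per-hop propagation t_prop = 72.8/2.05e+08 = 0.355122 μs.
Pipeline fill: first packet needs 4·t_tx to clear all hops; remaining 149 packets each add one t_tx.
Total = (4+150-1)·t_tx + 4·t_prop = 153·0.0680851 + 4·0.355122 = 11.84 μs.

11.84 μs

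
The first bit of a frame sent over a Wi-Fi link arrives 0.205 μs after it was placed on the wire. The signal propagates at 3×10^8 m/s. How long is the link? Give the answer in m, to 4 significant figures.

d = s × t_prop = 300000000 × 2.05e-07 = 61.50 m.

61.50 m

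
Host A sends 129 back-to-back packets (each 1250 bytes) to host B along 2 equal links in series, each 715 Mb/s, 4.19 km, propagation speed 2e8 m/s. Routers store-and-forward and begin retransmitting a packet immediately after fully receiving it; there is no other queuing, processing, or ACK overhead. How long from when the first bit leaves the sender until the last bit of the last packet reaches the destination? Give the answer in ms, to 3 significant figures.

1.86 ms

Per-hop transmission t_tx = L/R = 10000/715000000 = 0.013986 ms.
Per-hop propagation t_prop = 4190/200000000 = 0.02095 ms.
Pipeline fill: first packet needs 2·t_tx to clear all hops; remaining 128 packets each add one t_tx.
Total = (2+129-1)·t_tx + 2·t_prop = 130·0.013986 + 2·0.02095 = 1.86 ms.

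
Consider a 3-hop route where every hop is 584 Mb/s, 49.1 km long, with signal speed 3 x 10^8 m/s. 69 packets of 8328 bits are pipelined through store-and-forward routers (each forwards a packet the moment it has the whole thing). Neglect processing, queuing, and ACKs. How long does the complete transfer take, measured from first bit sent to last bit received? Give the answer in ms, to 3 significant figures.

Per-hop transmission t_tx = L/R = 8328/584000000 = 0.0142603 ms.
Per-hop propagation t_prop = 49100/300000000 = 0.163667 ms.
Pipeline fill: first packet needs 3·t_tx to clear all hops; remaining 68 packets each add one t_tx.
Total = (3+69-1)·t_tx + 3·t_prop = 71·0.0142603 + 3·0.163667 = 1.50 ms.

1.50 ms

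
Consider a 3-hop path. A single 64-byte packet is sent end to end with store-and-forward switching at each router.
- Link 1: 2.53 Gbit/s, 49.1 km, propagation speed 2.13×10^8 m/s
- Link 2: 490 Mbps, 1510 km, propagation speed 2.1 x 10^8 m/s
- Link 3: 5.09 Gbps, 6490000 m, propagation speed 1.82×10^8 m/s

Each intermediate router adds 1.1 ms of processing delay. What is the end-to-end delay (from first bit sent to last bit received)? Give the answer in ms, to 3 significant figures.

45.3 ms

L = 64 × 8 = 512 bits.
Transmission delays (L/R per hop): 0.000202372, 0.0010449, 0.000100589 ms; sum = 0.00134786 ms.
Propagation delays (d/s per hop): 0.230516, 7.19048, 35.6593 ms; sum = 43.0803 ms.
Processing at 2 router(s): 2 × 1.1 ms = 2.2 ms.
End-to-end = 45.3 ms.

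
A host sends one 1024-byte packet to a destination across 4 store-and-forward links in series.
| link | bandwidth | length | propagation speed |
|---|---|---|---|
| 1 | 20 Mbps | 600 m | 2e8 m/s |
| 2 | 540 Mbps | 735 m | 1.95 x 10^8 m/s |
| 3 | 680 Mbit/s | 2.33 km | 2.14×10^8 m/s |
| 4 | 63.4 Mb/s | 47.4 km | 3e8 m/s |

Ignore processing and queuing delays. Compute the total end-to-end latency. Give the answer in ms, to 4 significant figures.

L = 1024 × 8 = 8192 bits.
Transmission delays (L/R per hop): 0.4096, 0.0151704, 0.0120471, 0.129211 ms; sum = 0.566029 ms.
Propagation delays (d/s per hop): 0.003, 0.00376923, 0.0108879, 0.158 ms; sum = 0.175657 ms.
End-to-end = 0.7417 ms.

0.7417 ms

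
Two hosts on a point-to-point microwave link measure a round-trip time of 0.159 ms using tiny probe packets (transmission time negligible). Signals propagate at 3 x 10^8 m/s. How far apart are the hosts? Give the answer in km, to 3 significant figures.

One-way propagation = RTT/2 = 0.0795 ms.
d = s × t = 300000000 × 7.95e-05 = 23.9 km.

23.9 km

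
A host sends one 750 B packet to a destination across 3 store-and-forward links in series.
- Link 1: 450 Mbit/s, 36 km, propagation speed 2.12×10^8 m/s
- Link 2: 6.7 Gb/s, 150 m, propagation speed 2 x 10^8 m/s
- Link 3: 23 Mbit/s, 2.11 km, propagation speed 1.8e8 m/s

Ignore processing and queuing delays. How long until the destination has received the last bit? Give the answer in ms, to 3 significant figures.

L = 750 × 8 = 6000 bits.
Transmission delays (L/R per hop): 0.0133333, 0.000895522, 0.26087 ms; sum = 0.275098 ms.
Propagation delays (d/s per hop): 0.169811, 0.00075, 0.0117222 ms; sum = 0.182284 ms.
End-to-end = 0.457 ms.

0.457 ms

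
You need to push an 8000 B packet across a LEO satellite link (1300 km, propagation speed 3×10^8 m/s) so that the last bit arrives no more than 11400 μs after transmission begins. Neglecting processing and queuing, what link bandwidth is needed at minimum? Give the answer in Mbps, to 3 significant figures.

9.06 Mbps

L = 64000 bits.
Propagation delay = 1300000 / 300000000 = 4333.33 μs.
Transmission budget = 11400 − 4333.33 = 7066.67 μs.
R ≥ L / t_tx = 64000 bits / 0.00706667 s = 9.06 Mbps.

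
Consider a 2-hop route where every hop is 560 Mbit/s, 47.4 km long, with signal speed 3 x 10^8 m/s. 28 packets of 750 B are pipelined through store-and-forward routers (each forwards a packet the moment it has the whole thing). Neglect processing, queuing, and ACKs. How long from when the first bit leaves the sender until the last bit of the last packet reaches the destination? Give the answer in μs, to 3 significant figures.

627 μs

Per-hop transmission t_tx = L/R = 6000/560000000 = 10.7143 μs.
Per-hop propagation t_prop = 47400/300000000 = 158 μs.
Pipeline fill: first packet needs 2·t_tx to clear all hops; remaining 27 packets each add one t_tx.
Total = (2+28-1)·t_tx + 2·t_prop = 29·10.7143 + 2·158 = 627 μs.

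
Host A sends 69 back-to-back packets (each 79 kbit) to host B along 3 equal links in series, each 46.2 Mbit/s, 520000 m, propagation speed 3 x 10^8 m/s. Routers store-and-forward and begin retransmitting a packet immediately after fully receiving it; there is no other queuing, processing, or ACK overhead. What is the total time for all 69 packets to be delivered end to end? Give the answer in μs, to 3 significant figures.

Per-hop transmission t_tx = L/R = 79000/46200000 = 1709.96 μs.
Per-hop propagation t_prop = 520000/300000000 = 1733.33 μs.
Pipeline fill: first packet needs 3·t_tx to clear all hops; remaining 68 packets each add one t_tx.
Total = (3+69-1)·t_tx + 3·t_prop = 71·1709.96 + 3·1733.33 = 127000 μs.

127000 μs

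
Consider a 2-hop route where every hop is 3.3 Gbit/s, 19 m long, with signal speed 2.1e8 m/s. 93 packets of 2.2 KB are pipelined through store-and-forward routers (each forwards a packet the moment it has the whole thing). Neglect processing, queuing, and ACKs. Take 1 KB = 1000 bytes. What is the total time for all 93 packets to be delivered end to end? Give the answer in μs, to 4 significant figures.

501.5 μs

Per-hop transmission t_tx = L/R = 17600/3300000000 = 5.33333 μs.
Per-hop propagation t_prop = 19/210000000 = 0.0904762 μs.
Pipeline fill: first packet needs 2·t_tx to clear all hops; remaining 92 packets each add one t_tx.
Total = (2+93-1)·t_tx + 2·t_prop = 94·5.33333 + 2·0.0904762 = 501.5 μs.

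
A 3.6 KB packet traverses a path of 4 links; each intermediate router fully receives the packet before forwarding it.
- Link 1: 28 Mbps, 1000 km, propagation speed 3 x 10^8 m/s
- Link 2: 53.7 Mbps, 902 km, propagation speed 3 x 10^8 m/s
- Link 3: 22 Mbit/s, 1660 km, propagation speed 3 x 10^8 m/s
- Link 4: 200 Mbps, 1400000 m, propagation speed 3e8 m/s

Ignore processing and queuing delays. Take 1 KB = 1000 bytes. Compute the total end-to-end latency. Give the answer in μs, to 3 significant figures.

19600 μs

L = 28800 bits.
Transmission delays (L/R per hop): 1028.57, 536.313, 1309.09, 144 μs; sum = 3017.98 μs.
Propagation delays (d/s per hop): 3333.33, 3006.67, 5533.33, 4666.67 μs; sum = 16540 μs.
End-to-end = 19600 μs.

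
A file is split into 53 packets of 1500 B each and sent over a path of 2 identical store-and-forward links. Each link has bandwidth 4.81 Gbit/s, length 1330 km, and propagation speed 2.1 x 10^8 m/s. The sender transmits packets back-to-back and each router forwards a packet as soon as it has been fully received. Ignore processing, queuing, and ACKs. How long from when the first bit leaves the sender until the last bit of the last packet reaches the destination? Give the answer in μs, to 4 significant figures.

12800 μs

Per-hop transmission t_tx = L/R = 12000/4810000000 = 2.4948 μs.
Per-hop propagation t_prop = 1330000/210000000 = 6333.33 μs.
Pipeline fill: first packet needs 2·t_tx to clear all hops; remaining 52 packets each add one t_tx.
Total = (2+53-1)·t_tx + 2·t_prop = 54·2.4948 + 2·6333.33 = 12800 μs.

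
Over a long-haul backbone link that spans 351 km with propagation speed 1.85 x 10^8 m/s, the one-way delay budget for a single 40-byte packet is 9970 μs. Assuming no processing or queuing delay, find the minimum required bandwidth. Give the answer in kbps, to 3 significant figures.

L = 320 bits.
Propagation delay = 351000 / 185000000 = 1897.3 μs.
Transmission budget = 9970 − 1897.3 = 8072.7 μs.
R ≥ L / t_tx = 320 bits / 0.0080727 s = 39.6 kbps.

39.6 kbps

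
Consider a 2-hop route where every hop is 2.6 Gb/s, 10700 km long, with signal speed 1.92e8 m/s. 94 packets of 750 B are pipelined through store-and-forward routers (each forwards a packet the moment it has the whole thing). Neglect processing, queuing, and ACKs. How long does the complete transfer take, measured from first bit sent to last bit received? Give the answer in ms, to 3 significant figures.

112 ms

Per-hop transmission t_tx = L/R = 6000/2600000000 = 0.00230769 ms.
Per-hop propagation t_prop = 10700000/192000000 = 55.7292 ms.
Pipeline fill: first packet needs 2·t_tx to clear all hops; remaining 93 packets each add one t_tx.
Total = (2+94-1)·t_tx + 2·t_prop = 95·0.00230769 + 2·55.7292 = 112 ms.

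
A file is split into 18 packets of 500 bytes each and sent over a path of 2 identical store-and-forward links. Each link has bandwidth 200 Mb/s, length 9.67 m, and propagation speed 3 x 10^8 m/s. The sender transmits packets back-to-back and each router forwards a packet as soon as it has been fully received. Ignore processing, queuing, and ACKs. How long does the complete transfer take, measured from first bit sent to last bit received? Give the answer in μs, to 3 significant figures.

Per-hop transmission t_tx = L/R = 4000/200000000 = 20 μs.
Per-hop propagation t_prop = 9.67/300000000 = 0.0322333 μs.
Pipeline fill: first packet needs 2·t_tx to clear all hops; remaining 17 packets each add one t_tx.
Total = (2+18-1)·t_tx + 2·t_prop = 19·20 + 2·0.0322333 = 380 μs.

380 μs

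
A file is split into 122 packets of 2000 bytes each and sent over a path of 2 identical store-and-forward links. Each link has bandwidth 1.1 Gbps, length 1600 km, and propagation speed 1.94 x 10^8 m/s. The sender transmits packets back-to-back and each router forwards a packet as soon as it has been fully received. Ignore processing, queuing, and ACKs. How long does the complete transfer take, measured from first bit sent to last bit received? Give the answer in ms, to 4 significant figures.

18.28 ms

Per-hop transmission t_tx = L/R = 16000/1100000000 = 0.0145455 ms.
Per-hop propagation t_prop = 1600000/194000000 = 8.24742 ms.
Pipeline fill: first packet needs 2·t_tx to clear all hops; remaining 121 packets each add one t_tx.
Total = (2+122-1)·t_tx + 2·t_prop = 123·0.0145455 + 2·8.24742 = 18.28 ms.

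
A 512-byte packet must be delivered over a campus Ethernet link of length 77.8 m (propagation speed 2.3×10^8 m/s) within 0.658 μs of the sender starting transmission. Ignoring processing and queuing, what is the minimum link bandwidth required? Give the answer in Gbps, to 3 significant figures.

L = 4096 bits.
Propagation delay = 77.8 / 2.3e+08 = 0.338261 μs.
Transmission budget = 0.658 − 0.338261 = 0.319739 μs.
R ≥ L / t_tx = 4096 bits / 3.19739e-07 s = 12.8 Gbps.

12.8 Gbps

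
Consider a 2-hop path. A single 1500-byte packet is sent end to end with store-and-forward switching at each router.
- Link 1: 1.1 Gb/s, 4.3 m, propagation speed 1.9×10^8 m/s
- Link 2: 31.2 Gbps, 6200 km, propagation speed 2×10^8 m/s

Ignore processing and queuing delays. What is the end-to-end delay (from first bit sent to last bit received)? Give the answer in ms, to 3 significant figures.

L = 1500 × 8 = 12000 bits.
Transmission delays (L/R per hop): 0.0109091, 0.000384615 ms; sum = 0.0112937 ms.
Propagation delays (d/s per hop): 2.26316e-05, 31 ms; sum = 31 ms.
End-to-end = 31.0 ms.

31.0 ms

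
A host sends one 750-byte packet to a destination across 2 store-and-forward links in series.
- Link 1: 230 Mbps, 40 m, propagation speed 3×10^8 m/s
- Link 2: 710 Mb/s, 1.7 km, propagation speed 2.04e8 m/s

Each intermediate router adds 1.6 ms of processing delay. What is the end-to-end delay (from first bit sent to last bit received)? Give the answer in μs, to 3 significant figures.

1640 μs

L = 750 × 8 = 6000 bits.
Transmission delays (L/R per hop): 26.087, 8.4507 μs; sum = 34.5377 μs.
Propagation delays (d/s per hop): 0.133333, 8.33333 μs; sum = 8.46667 μs.
Processing at 1 router(s): 1 × 1.6 ms = 1600 μs.
End-to-end = 1640 μs.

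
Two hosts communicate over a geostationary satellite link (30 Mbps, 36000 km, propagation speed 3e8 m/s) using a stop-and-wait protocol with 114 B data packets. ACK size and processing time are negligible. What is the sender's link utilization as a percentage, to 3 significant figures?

0.0127 %

t_tx = L/R = 912/30000000 = 3.04e-05 s.
t_prop = 36000000/300000000 = 0.12 s; RTT = 0.24 s.
Cycle = t_tx + RTT = 0.24003 s.
Utilization = t_tx / cycle = 3.04e-05/0.24003 = 0.0127 %.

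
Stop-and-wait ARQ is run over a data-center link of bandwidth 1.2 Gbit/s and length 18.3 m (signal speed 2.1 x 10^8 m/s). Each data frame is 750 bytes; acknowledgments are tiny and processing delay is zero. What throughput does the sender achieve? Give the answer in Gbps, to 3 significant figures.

1.16 Gbps

t_tx = L/R = 6000/1200000000 = 5e-06 s.
t_prop = 18.3/210000000 = 8.71429e-08 s; RTT = 1.74286e-07 s.
Cycle = t_tx + RTT = 5.17429e-06 s.
Throughput = L / cycle = 6000 / 5.17429e-06 = 1.16 Gbps.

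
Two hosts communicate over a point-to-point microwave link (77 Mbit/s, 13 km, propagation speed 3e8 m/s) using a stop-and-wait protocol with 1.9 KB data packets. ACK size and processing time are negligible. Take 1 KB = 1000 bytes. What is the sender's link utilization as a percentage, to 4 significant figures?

69.49 %

t_tx = L/R = 15200/77000000 = 0.000197403 s.
t_prop = 13000/300000000 = 4.33333e-05 s; RTT = 8.66667e-05 s.
Cycle = t_tx + RTT = 0.000284069 s.
Utilization = t_tx / cycle = 0.000197403/0.000284069 = 69.49 %.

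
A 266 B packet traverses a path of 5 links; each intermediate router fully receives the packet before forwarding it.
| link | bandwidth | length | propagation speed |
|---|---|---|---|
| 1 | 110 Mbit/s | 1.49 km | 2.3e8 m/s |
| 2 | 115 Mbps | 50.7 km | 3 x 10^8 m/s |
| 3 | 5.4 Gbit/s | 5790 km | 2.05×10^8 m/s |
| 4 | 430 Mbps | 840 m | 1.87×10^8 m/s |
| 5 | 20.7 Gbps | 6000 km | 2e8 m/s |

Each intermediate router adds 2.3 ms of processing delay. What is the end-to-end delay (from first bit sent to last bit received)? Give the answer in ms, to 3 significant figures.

L = 266 × 8 = 2128 bits.
Transmission delays (L/R per hop): 0.0193455, 0.0185043, 0.000394074, 0.00494884, 0.000102802 ms; sum = 0.0432955 ms.
Propagation delays (d/s per hop): 0.00647826, 0.169, 28.2439, 0.00449198, 30 ms; sum = 58.4239 ms.
Processing at 4 router(s): 4 × 2.3 ms = 9.2 ms.
End-to-end = 67.7 ms.

67.7 ms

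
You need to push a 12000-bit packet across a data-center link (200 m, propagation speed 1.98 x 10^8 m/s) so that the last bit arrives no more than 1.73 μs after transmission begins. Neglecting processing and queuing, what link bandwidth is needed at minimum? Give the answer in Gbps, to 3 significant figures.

Propagation delay = 200 / 198000000 = 1.0101 μs.
Transmission budget = 1.73 − 1.0101 = 0.719899 μs.
R ≥ L / t_tx = 12000 bits / 7.19899e-07 s = 16.7 Gbps.

16.7 Gbps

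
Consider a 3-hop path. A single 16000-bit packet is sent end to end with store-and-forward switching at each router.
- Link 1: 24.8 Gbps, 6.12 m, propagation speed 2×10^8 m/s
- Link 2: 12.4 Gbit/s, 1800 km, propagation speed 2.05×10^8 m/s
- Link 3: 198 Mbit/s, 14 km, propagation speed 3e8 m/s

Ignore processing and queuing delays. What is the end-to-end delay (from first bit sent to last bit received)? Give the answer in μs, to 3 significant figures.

Transmission delays (L/R per hop): 0.645161, 1.29032, 80.8081 μs; sum = 82.7436 μs.
Propagation delays (d/s per hop): 0.0306, 8780.49, 46.6667 μs; sum = 8827.19 μs.
End-to-end = 8910 μs.

8910 μs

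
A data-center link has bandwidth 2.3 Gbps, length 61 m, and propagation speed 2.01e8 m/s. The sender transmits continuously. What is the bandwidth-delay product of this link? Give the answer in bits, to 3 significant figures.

698 bits

Propagation delay = 61 / 2.01e+08 = 3.03483e-07 s.
BDP = R × t_prop = 2300000000 × 3.03483e-07 = 698.01 bits.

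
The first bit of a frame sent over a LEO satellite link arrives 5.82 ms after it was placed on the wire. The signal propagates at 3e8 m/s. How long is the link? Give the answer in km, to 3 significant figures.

d = s × t_prop = 300000000 × 0.00582 = 1750 km.

1750 km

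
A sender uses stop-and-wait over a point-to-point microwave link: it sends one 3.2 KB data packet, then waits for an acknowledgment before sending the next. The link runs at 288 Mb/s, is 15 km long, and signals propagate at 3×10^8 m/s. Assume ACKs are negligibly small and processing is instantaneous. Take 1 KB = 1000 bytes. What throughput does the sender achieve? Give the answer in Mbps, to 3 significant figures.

136 Mbps

t_tx = L/R = 25600/288000000 = 8.88889e-05 s.
t_prop = 15000/300000000 = 5e-05 s; RTT = 0.0001 s.
Cycle = t_tx + RTT = 0.000188889 s.
Throughput = L / cycle = 25600 / 0.000188889 = 136 Mbps.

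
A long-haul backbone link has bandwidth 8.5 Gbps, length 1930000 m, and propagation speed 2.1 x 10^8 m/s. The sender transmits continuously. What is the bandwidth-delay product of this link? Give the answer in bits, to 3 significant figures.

78100000 bits

Propagation delay = 1930000 / 210000000 = 0.00919048 s.
BDP = R × t_prop = 8500000000 × 0.00919048 = 78119000 bits.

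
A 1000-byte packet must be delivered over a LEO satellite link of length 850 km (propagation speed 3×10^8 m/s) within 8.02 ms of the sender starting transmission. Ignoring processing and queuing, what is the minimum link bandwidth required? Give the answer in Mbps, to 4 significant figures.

1.542 Mbps

L = 8000 bits.
Propagation delay = 850000 / 300000000 = 2.83333 ms.
Transmission budget = 8.02 − 2.83333 = 5.18667 ms.
R ≥ L / t_tx = 8000 bits / 0.00518667 s = 1.542 Mbps.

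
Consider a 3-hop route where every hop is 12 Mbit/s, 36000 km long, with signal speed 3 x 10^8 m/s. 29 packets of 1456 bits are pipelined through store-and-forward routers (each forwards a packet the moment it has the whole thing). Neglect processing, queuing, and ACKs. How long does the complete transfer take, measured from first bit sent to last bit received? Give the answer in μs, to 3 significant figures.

364000 μs

Per-hop transmission t_tx = L/R = 1456/12000000 = 121.333 μs.
Per-hop propagation t_prop = 36000000/300000000 = 120000 μs.
Pipeline fill: first packet needs 3·t_tx to clear all hops; remaining 28 packets each add one t_tx.
Total = (3+29-1)·t_tx + 3·t_prop = 31·121.333 + 3·120000 = 364000 μs.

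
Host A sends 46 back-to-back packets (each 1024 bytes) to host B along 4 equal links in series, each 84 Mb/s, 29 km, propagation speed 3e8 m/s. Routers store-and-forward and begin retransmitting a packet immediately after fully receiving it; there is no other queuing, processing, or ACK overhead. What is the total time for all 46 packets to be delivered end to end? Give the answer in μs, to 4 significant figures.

5165 μs

Per-hop transmission t_tx = L/R = 8192/84000000 = 97.5238 μs.
Per-hop propagation t_prop = 29000/300000000 = 96.6667 μs.
Pipeline fill: first packet needs 4·t_tx to clear all hops; remaining 45 packets each add one t_tx.
Total = (4+46-1)·t_tx + 4·t_prop = 49·97.5238 + 4·96.6667 = 5165 μs.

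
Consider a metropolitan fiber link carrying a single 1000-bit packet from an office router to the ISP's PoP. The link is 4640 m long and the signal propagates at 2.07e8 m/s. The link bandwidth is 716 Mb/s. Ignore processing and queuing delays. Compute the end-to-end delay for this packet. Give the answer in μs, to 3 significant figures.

Transmission delay = L/R = 1000 / 716000000 = 1.39665 μs.
Propagation delay = d/s = 4640 m / 2.07e+08 m/s = 22.4155 μs.
Total = 23.8 μs.

23.8 μs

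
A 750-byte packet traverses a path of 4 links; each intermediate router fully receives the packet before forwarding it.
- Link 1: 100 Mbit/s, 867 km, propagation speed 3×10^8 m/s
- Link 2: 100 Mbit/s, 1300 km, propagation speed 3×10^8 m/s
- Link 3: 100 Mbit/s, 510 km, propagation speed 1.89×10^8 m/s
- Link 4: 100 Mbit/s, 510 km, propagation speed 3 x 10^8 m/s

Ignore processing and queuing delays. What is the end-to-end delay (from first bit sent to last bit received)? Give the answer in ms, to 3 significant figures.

L = 750 × 8 = 6000 bits.
Transmission delay per hop = L/R = 6000/100000000 = 0.06 ms; 4 hops → 0.24 ms.
Propagation delays (d/s per hop): 2.89, 4.33333, 2.69841, 1.7 ms; sum = 11.6217 ms.
End-to-end = 11.9 ms.

11.9 ms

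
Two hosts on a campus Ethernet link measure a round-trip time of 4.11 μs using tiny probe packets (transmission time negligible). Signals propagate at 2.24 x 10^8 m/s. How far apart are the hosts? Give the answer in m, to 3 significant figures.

460 m

One-way propagation = RTT/2 = 2.055 μs.
d = s × t = 2.24e+08 × 2.055e-06 = 460 m.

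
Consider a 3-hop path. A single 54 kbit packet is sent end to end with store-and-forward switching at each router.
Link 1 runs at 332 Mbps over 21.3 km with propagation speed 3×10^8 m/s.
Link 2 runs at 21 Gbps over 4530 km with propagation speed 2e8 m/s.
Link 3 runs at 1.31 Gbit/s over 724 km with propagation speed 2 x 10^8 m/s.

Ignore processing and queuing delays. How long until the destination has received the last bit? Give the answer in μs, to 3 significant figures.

26500 μs

L = 54000 bits.
Transmission delays (L/R per hop): 162.651, 2.57143, 41.2214 μs; sum = 206.443 μs.
Propagation delays (d/s per hop): 71, 22650, 3620 μs; sum = 26341 μs.
End-to-end = 26500 μs.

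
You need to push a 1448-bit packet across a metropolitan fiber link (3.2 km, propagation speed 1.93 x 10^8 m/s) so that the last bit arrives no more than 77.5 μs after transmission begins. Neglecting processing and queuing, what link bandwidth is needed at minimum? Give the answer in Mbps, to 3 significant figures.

23.8 Mbps

Propagation delay = 3200 / 193000000 = 16.5803 μs.
Transmission budget = 77.5 − 16.5803 = 60.9197 μs.
R ≥ L / t_tx = 1448 bits / 6.09197e-05 s = 23.8 Mbps.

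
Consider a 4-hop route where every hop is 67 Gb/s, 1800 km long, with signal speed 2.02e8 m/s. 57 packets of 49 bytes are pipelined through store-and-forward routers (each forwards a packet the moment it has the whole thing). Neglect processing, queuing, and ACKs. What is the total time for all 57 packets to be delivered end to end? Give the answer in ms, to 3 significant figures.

Per-hop transmission t_tx = L/R = 392/67000000000 = 5.85075e-06 ms.
Per-hop propagation t_prop = 1800000/202000000 = 8.91089 ms.
Pipeline fill: first packet needs 4·t_tx to clear all hops; remaining 56 packets each add one t_tx.
Total = (4+57-1)·t_tx + 4·t_prop = 60·5.85075e-06 + 4·8.91089 = 35.6 ms.

35.6 ms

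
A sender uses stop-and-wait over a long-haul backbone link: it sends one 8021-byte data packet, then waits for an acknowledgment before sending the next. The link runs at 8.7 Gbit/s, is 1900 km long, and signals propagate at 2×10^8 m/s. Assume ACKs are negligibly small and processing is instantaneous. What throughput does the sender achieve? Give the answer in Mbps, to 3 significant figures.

t_tx = L/R = 64168/8700000000 = 7.37563e-06 s.
t_prop = 1900000/200000000 = 0.0095 s; RTT = 0.019 s.
Cycle = t_tx + RTT = 0.0190074 s.
Throughput = L / cycle = 64168 / 0.0190074 = 3.38 Mbps.

3.38 Mbps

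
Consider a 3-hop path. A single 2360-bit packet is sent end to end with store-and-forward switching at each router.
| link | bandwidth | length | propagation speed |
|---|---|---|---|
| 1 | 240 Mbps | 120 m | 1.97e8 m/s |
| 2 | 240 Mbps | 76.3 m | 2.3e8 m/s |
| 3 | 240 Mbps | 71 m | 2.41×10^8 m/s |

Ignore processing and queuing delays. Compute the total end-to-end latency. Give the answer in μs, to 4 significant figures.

30.74 μs

Transmission delay per hop = L/R = 2360/240000000 = 9.83333 μs; 3 hops → 29.5 μs.
Propagation delays (d/s per hop): 0.609137, 0.331739, 0.294606 μs; sum = 1.23548 μs.
End-to-end = 30.74 μs.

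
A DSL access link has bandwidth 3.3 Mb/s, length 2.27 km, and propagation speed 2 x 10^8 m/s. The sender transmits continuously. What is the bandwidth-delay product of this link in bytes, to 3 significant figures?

Propagation delay = 2270 / 200000000 = 1.135e-05 s.
BDP = R × t_prop = 3300000 × 1.135e-05 = 37.455 bits.
In bytes: 37.455/8 = 4.68 bytes.

4.68 bytes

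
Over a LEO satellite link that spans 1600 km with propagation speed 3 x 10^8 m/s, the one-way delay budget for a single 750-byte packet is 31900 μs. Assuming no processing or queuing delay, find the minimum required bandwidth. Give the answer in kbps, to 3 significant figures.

L = 6000 bits.
Propagation delay = 1600000 / 300000000 = 5333.33 μs.
Transmission budget = 31900 − 5333.33 = 26566.7 μs.
R ≥ L / t_tx = 6000 bits / 0.0265667 s = 226 kbps.

226 kbps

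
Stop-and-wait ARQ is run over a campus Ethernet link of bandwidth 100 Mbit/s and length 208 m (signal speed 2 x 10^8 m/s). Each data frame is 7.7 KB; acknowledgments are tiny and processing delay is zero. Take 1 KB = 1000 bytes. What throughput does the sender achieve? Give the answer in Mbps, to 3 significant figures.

t_tx = L/R = 61600/100000000 = 0.000616 s.
t_prop = 208/200000000 = 1.04e-06 s; RTT = 2.08e-06 s.
Cycle = t_tx + RTT = 0.00061808 s.
Throughput = L / cycle = 61600 / 0.00061808 = 99.7 Mbps.

99.7 Mbps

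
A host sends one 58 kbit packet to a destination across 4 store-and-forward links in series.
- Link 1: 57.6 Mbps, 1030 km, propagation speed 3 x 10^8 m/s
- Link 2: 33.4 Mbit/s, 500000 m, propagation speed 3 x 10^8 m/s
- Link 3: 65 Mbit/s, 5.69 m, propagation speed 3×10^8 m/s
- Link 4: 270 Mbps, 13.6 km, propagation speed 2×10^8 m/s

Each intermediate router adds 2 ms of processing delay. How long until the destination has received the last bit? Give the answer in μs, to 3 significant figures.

15000 μs

L = 58000 bits.
Transmission delays (L/R per hop): 1006.94, 1736.53, 892.308, 214.815 μs; sum = 3850.59 μs.
Propagation delays (d/s per hop): 3433.33, 1666.67, 0.0189667, 68 μs; sum = 5168.02 μs.
Processing at 3 router(s): 3 × 2 ms = 6000 μs.
End-to-end = 15000 μs.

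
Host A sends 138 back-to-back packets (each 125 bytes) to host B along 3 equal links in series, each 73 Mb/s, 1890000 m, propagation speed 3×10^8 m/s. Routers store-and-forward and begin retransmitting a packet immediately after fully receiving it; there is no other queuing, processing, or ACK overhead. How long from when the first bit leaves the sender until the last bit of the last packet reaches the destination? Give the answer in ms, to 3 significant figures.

20.8 ms

Per-hop transmission t_tx = L/R = 1000/73000000 = 0.0136986 ms.
Per-hop propagation t_prop = 1890000/300000000 = 6.3 ms.
Pipeline fill: first packet needs 3·t_tx to clear all hops; remaining 137 packets each add one t_tx.
Total = (3+138-1)·t_tx + 3·t_prop = 140·0.0136986 + 3·6.3 = 20.8 ms.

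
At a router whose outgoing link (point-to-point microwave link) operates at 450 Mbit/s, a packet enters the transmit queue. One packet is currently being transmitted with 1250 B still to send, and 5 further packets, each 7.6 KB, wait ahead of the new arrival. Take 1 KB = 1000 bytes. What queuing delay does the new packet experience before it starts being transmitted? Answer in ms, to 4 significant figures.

Each queued packet: L/R = 60800/450000000 = 0.135111 ms.
5 queued → 0.675556 ms.
Plus remaining 10000 bits of current packet: 0.0222222 ms.
Queuing delay = 0.6978 ms.

0.6978 ms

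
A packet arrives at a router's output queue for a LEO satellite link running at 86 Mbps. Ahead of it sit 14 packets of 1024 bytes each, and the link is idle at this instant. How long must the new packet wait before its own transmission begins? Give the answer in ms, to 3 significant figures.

Each queued packet: L/R = 8192/86000000 = 0.0952558 ms.
14 queued → 1.33358 ms.
Queuing delay = 1.33 ms.

1.33 ms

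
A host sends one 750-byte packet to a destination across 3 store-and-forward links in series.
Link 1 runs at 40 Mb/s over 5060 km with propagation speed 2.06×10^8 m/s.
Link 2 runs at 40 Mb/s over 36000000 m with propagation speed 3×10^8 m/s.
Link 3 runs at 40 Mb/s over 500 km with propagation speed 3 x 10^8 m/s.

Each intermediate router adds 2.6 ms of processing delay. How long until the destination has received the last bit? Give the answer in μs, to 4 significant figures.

L = 750 × 8 = 6000 bits.
Transmission delay per hop = L/R = 6000/40000000 = 150 μs; 3 hops → 450 μs.
Propagation delays (d/s per hop): 24563.1, 120000, 1666.67 μs; sum = 146230 μs.
Processing at 2 router(s): 2 × 2.6 ms = 5200 μs.
End-to-end = 151900 μs.

151900 μs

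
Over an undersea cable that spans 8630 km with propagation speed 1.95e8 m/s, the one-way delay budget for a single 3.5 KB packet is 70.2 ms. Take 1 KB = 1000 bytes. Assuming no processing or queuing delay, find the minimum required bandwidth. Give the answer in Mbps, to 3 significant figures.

1.08 Mbps

L = 28000 bits.
Propagation delay = 8630000 / 195000000 = 44.2564 ms.
Transmission budget = 70.2 − 44.2564 = 25.9436 ms.
R ≥ L / t_tx = 28000 bits / 0.0259436 s = 1.08 Mbps.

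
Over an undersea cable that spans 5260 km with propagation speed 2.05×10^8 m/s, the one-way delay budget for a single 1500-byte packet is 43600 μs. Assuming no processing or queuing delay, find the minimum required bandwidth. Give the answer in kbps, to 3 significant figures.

669 kbps

L = 12000 bits.
Propagation delay = 5260000 / 2.05e+08 = 25658.5 μs.
Transmission budget = 43600 − 25658.5 = 17941.5 μs.
R ≥ L / t_tx = 12000 bits / 0.0179415 s = 669 kbps.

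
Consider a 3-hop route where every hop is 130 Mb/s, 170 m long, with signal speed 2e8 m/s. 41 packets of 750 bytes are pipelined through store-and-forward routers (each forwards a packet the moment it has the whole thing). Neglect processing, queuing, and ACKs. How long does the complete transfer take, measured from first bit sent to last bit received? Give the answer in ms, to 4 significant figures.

Per-hop transmission t_tx = L/R = 6000/130000000 = 0.0461538 ms.
Per-hop propagation t_prop = 170/200000000 = 0.00085 ms.
Pipeline fill: first packet needs 3·t_tx to clear all hops; remaining 40 packets each add one t_tx.
Total = (3+41-1)·t_tx + 3·t_prop = 43·0.0461538 + 3·0.00085 = 1.987 ms.

1.987 ms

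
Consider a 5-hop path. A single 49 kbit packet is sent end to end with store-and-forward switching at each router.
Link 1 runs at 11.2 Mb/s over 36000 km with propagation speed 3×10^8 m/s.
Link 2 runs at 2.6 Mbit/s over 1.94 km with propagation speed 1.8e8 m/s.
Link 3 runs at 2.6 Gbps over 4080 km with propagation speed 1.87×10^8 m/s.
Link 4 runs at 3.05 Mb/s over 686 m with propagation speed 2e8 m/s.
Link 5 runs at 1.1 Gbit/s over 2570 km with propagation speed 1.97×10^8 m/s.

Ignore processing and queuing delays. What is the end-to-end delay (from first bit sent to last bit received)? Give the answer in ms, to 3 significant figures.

194 ms

L = 49000 bits.
Transmission delays (L/R per hop): 4.375, 18.8462, 0.0188462, 16.0656, 0.0445455 ms; sum = 39.3501 ms.
Propagation delays (d/s per hop): 120, 0.0107778, 21.8182, 0.00343, 13.0457 ms; sum = 154.878 ms.
End-to-end = 194 ms.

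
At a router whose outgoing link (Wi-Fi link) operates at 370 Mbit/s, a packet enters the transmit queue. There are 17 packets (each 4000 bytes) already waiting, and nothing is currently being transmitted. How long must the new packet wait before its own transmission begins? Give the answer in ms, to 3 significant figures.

1.47 ms

Each queued packet: L/R = 32000/370000000 = 0.0864865 ms.
17 queued → 1.47027 ms.
Queuing delay = 1.47 ms.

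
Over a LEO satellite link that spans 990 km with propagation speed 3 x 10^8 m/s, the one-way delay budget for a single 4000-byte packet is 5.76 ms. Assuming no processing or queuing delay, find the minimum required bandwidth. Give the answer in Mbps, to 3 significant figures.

13.0 Mbps

L = 32000 bits.
Propagation delay = 990000 / 300000000 = 3.3 ms.
Transmission budget = 5.76 − 3.3 = 2.46 ms.
R ≥ L / t_tx = 32000 bits / 0.00246 s = 13.0 Mbps.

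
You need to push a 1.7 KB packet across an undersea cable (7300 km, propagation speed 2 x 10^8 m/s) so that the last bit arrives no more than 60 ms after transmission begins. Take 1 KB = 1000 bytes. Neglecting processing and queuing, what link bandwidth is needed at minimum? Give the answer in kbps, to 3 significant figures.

579 kbps

L = 13600 bits.
Propagation delay = 7300000 / 200000000 = 36.5 ms.
Transmission budget = 60 − 36.5 = 23.5 ms.
R ≥ L / t_tx = 13600 bits / 0.0235 s = 579 kbps.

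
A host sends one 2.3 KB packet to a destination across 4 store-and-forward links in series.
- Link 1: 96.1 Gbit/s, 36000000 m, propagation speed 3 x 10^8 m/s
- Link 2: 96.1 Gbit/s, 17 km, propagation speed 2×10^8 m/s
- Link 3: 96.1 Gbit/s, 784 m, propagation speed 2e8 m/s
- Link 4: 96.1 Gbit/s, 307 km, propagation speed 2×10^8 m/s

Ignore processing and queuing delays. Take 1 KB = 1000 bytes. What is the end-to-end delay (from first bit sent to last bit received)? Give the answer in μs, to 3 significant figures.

122000 μs

L = 18400 bits.
Transmission delay per hop = L/R = 18400/96100000000 = 0.191467 μs; 4 hops → 0.765869 μs.
Propagation delays (d/s per hop): 120000, 85, 3.92, 1535 μs; sum = 121624 μs.
End-to-end = 122000 μs.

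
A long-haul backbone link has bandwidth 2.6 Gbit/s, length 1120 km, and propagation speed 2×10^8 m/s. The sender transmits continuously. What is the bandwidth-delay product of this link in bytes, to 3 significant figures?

1820000 bytes

Propagation delay = 1120000 / 200000000 = 0.0056 s.
BDP = R × t_prop = 2600000000 × 0.0056 = 14560000 bits.
In bytes: 14560000/8 = 1820000 bytes.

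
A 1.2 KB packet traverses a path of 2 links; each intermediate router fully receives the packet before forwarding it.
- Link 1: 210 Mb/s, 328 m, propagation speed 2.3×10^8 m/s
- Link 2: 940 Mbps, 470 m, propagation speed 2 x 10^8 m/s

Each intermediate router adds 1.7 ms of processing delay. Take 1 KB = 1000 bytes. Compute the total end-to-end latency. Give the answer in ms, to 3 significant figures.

1.76 ms

L = 9600 bits.
Transmission delays (L/R per hop): 0.0457143, 0.0102128 ms; sum = 0.0559271 ms.
Propagation delays (d/s per hop): 0.00142609, 0.00235 ms; sum = 0.00377609 ms.
Processing at 1 router(s): 1 × 1.7 ms = 1.7 ms.
End-to-end = 1.76 ms.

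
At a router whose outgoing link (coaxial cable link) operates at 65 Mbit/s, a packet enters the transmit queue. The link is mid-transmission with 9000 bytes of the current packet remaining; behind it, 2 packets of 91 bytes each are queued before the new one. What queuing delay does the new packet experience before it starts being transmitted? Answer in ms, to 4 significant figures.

Each queued packet: L/R = 728/65000000 = 0.0112 ms.
2 queued → 0.0224 ms.
Plus remaining 72000 bits of current packet: 1.10769 ms.
Queuing delay = 1.130 ms.

1.130 ms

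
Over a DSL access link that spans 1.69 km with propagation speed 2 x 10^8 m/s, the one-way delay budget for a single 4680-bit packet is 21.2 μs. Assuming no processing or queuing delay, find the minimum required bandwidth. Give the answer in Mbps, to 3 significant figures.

Propagation delay = 1690 / 200000000 = 8.45 μs.
Transmission budget = 21.2 − 8.45 = 12.75 μs.
R ≥ L / t_tx = 4680 bits / 1.275e-05 s = 367 Mbps.

367 Mbps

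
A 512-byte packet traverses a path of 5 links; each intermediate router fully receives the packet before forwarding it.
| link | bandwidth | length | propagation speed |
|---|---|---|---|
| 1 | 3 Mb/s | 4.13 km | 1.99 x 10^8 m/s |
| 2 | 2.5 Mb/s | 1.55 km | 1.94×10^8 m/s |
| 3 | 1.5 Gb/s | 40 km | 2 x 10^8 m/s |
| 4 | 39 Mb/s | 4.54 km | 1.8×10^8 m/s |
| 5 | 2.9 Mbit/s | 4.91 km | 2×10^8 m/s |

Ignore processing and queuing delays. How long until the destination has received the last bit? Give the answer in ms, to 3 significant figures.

L = 512 × 8 = 4096 bits.
Transmission delays (L/R per hop): 1.36533, 1.6384, 0.00273067, 0.105026, 1.41241 ms; sum = 4.5239 ms.
Propagation delays (d/s per hop): 0.0207538, 0.00798969, 0.2, 0.0252222, 0.02455 ms; sum = 0.278516 ms.
End-to-end = 4.80 ms.

4.80 ms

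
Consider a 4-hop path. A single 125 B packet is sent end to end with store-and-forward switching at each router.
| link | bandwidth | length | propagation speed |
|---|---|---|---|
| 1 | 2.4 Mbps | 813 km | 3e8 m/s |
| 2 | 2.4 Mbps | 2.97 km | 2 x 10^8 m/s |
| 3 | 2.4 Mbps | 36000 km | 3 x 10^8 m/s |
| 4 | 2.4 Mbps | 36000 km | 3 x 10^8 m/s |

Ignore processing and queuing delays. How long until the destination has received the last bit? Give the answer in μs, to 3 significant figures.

244000 μs

L = 125 × 8 = 1000 bits.
Transmission delay per hop = L/R = 1000/2400000 = 416.667 μs; 4 hops → 1666.67 μs.
Propagation delays (d/s per hop): 2710, 14.85, 120000, 120000 μs; sum = 242725 μs.
End-to-end = 244000 μs.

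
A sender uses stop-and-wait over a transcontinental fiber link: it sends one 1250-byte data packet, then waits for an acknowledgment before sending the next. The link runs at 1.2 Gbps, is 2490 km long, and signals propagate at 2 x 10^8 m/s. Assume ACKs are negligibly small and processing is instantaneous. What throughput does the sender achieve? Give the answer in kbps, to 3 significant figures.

401 kbps

t_tx = L/R = 10000/1200000000 = 8.33333e-06 s.
t_prop = 2490000/200000000 = 0.01245 s; RTT = 0.0249 s.
Cycle = t_tx + RTT = 0.0249083 s.
Throughput = L / cycle = 10000 / 0.0249083 = 401 kbps.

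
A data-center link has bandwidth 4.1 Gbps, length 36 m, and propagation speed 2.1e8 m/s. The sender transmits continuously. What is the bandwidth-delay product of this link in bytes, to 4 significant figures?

87.86 bytes

Propagation delay = 36 / 210000000 = 1.71429e-07 s.
BDP = R × t_prop = 4.1e+09 × 1.71429e-07 = 702.857 bits.
In bytes: 702.857/8 = 87.86 bytes.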